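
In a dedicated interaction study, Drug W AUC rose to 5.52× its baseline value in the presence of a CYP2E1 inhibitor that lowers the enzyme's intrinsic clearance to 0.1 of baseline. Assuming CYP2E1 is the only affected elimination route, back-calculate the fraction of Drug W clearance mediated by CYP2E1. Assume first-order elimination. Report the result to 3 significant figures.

0.910

Write x for the fraction cleared via CYP2E1. The observed AUC change means clearance fell to 1/5.52 = 0.1812 of baseline.
Only the CYP2E1 route changed, so 0.1812 = x·0.1 + (1 − x), giving x = 0.910.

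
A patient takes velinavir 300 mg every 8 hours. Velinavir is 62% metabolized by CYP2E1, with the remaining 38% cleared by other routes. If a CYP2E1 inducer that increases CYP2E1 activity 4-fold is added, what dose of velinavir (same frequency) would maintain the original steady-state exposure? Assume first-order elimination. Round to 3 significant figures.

858 mg

CYP2E1: 0.62 × 4 = 2.48
Other: 0.38 (unchanged)
New clearance relative to baseline: 2.48 + 0.38 = 2.86.
To maintain the same steady-state level, dose must scale with clearance: new dose = 300 × 2.86 = 858 mg.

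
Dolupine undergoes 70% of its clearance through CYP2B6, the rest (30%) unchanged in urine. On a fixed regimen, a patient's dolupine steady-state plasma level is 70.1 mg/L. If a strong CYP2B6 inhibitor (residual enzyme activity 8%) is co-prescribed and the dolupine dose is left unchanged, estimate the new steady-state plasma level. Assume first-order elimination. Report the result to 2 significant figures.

2.0 × 10² mg/L

The CYP2B6 pathway (70% of clearance) is reduced to 0.08× activity: 0.7 × 0.08 = 0.056.
Non-CYP routes (30%) are unchanged.
Relative clearance = 0.056 + 0.3 = 0.356.
New steady-state plasma level = baseline ÷ relative clearance = 70.1 / 0.356 = 2.0 × 10² mg/L.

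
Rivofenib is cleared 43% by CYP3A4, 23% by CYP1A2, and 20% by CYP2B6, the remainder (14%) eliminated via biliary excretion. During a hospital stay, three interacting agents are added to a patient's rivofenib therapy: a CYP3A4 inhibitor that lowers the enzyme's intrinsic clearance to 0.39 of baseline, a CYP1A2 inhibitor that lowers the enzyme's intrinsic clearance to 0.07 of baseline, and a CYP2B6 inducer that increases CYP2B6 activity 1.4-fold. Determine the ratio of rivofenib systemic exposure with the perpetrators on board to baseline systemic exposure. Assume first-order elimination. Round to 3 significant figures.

The CYP3A4 pathway (43% of clearance) falls to 0.39× activity: 0.43 × 0.39 = 0.1677.
The CYP1A2 pathway (23% of clearance) falls to 0.07× activity: 0.23 × 0.07 = 0.0161.
The CYP2B6 pathway (20% of clearance) rises to 1.4× activity: 0.2 × 1.4 = 0.28.
The remaining 14% of clearance is unaffected.
New clearance relative to baseline: 0.1677 + 0.0161 + 0.28 + 0.14 = 0.6038.
Net systemic exposure ratio = 1 / 0.6038 = 1.66.

1.66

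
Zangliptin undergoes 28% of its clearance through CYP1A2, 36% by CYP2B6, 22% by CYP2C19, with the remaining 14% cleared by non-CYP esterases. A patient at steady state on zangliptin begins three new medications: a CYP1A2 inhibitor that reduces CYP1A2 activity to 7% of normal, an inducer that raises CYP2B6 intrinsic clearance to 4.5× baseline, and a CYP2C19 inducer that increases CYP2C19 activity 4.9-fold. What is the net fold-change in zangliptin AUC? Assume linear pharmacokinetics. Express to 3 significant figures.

0.350

CYP1A2: 0.28 × 0.07 = 0.0196
CYP2B6: 0.36 × 4.5 = 1.62
CYP2C19: 0.22 × 4.9 = 1.078
Other: 0.14 (unchanged)
CL_new/CL_old = 0.0196 + 1.62 + 1.078 + 0.14 = 2.8576.
AUC ∝ 1/CL: fold-change = 1 / 2.8576 = 0.350.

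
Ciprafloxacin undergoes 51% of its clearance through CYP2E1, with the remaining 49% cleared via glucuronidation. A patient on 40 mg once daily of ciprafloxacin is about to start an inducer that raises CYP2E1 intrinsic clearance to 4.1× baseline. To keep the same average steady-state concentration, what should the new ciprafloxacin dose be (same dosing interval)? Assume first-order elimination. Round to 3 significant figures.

CYP2E1: 0.51 × 4.1 = 2.091
Other: 0.49 (unchanged)
Relative clearance = 2.091 + 0.49 = 2.581.
To maintain the same steady-state level, dose must scale with clearance: new dose = 40 × 2.581 = 103 mg.

103 mg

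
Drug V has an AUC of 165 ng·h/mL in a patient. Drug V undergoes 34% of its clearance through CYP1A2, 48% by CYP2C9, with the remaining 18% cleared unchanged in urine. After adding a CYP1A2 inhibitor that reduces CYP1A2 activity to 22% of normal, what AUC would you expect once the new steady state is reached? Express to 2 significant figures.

2.2 × 10² ng·h/mL

The CYP1A2 pathway (34% of clearance) drops to 0.22× activity: 0.34 × 0.22 = 0.0748.
CYP2C9 (48%) and the residual 18% are unaffected.
CL_new/CL_old = 0.0748 + 0.48 + 0.18 = 0.7348.
With dosing unchanged, AUC scales as 1/CL: 165 / 0.7348 = 2.2 × 10² ng·h/mL.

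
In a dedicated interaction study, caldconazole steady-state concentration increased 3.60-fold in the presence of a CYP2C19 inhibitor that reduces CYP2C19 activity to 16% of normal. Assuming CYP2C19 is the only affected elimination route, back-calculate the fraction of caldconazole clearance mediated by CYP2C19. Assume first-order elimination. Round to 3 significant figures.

0.860

Call the CYP2C19 fraction fm. After the interaction, CL_new/CL_old = fm × 0.16 + (1 − fm).
Steady-state concentration ratio = 1 / (new CL fraction), so new CL fraction = 1 / 3.60 = 0.2778.
fm × 0.16 + 1 − fm = 0.2778  ⇒  fm × (0.16 − 1) = −0.7222  ⇒  fm = 0.860.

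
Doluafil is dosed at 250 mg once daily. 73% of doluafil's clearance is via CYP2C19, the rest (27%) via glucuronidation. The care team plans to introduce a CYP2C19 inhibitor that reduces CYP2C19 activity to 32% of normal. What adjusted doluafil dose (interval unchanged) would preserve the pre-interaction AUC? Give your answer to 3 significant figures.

126 mg

The CYP2C19 pathway (73% of clearance) falls to 0.32× activity: 0.73 × 0.32 = 0.2336.
Non-CYP routes (27%) are unchanged.
New clearance relative to baseline: 0.2336 + 0.27 = 0.5036.
To maintain the same steady-state level, dose must scale with clearance: new dose = 250 × 0.5036 = 126 mg.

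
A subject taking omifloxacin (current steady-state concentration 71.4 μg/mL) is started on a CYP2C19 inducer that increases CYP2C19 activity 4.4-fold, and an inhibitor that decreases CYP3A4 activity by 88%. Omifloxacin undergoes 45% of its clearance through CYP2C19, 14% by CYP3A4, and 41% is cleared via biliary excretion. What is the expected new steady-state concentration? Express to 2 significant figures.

The CYP2C19 pathway (45% of clearance) rises to 4.4× activity: 0.45 × 4.4 = 1.98.
The CYP3A4 pathway (14% of clearance) drops to 0.12× activity: 0.14 × 0.12 = 0.0168.
Non-CYP routes (41%) are unchanged.
New clearance relative to baseline: 1.98 + 0.0168 + 0.41 = 2.4068.
New steady-state concentration = 71.4 / 2.4068 = 30 μg/mL (concentration scales inversely with clearance).

30 μg/mL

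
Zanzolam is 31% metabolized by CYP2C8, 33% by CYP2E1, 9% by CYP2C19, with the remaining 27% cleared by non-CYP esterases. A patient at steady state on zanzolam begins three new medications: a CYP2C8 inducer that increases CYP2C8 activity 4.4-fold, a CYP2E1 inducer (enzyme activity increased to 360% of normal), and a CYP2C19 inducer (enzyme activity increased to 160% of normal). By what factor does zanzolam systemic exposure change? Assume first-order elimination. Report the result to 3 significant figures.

0.337

CYP2C8: 0.31 × 4.4 = 1.364
CYP2E1: 0.33 × 3.6 = 1.188
CYP2C19: 0.09 × 1.6 = 0.144
Other: 0.27 (unchanged)
New clearance relative to baseline: 1.364 + 1.188 + 0.144 + 0.27 = 2.966.
Systemic exposure ∝ 1/CL: fold-change = 1 / 2.966 = 0.337.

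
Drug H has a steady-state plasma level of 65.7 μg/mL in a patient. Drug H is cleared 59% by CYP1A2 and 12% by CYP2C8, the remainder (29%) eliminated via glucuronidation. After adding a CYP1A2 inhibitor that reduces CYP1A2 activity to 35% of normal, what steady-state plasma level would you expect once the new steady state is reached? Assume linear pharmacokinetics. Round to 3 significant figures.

107 μg/mL

CYP1A2: 0.59 × 0.35 = 0.2065
CYP2C8: 0.12 (unchanged)
Other: 0.29 (unchanged)
New clearance relative to baseline: 0.2065 + 0.12 + 0.29 = 0.6165.
New steady-state plasma level = baseline ÷ relative clearance = 65.7 / 0.6165 = 107 μg/mL.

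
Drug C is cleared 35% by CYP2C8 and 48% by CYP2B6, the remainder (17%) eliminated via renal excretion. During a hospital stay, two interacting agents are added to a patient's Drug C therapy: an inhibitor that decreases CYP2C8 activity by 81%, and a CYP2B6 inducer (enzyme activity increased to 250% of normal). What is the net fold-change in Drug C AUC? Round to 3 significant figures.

0.696

The CYP2C8 pathway (35% of clearance) falls to 0.19× activity: 0.35 × 0.19 = 0.0665.
The CYP2B6 pathway (48% of clearance) is boosted to 2.5× activity: 0.48 × 2.5 = 1.2.
The remaining 17% of clearance is unaffected.
Relative clearance = 0.0665 + 1.2 + 0.17 = 1.4365.
Because AUC varies inversely with clearance, the combined effect is 1 / 1.4365 = 0.696.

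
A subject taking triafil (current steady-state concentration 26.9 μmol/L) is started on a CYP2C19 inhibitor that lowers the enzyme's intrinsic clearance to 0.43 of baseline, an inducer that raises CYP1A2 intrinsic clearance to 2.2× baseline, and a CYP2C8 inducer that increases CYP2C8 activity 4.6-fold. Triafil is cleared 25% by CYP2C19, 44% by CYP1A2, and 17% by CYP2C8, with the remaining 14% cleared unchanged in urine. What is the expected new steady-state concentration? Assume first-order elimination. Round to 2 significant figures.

13 μmol/L

The CYP2C19 pathway (25% of clearance) drops to 0.43× activity: 0.25 × 0.43 = 0.1075.
The CYP1A2 pathway (44% of clearance) increases to 2.2× activity: 0.44 × 2.2 = 0.968.
The CYP2C8 pathway (17% of clearance) increases to 4.6× activity: 0.17 × 4.6 = 0.782.
Non-CYP routes (14%) are unchanged.
CL_new/CL_old = 0.1075 + 0.968 + 0.782 + 0.14 = 1.9975.
Steady-state concentration ∝ 1/CL: new value = 26.9 / 1.9975 = 13 μmol/L.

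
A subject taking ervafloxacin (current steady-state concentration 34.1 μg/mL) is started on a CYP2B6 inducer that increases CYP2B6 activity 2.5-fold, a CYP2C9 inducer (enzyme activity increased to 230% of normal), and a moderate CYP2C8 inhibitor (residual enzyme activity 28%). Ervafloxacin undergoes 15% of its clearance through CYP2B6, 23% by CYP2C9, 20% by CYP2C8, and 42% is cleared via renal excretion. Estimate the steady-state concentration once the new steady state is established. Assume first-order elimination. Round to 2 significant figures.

25 μg/mL

The CYP2B6 pathway (15% of clearance) is boosted to 2.5× activity: 0.15 × 2.5 = 0.375.
The CYP2C9 pathway (23% of clearance) is boosted to 2.3× activity: 0.23 × 2.3 = 0.529.
The CYP2C8 pathway (20% of clearance) drops to 0.28× activity: 0.2 × 0.28 = 0.056.
The remaining 42% of clearance is unaffected.
Relative clearance = 0.375 + 0.529 + 0.056 + 0.42 = 1.38.
New steady-state concentration = 34.1 / 1.38 = 25 μg/mL (concentration scales inversely with clearance).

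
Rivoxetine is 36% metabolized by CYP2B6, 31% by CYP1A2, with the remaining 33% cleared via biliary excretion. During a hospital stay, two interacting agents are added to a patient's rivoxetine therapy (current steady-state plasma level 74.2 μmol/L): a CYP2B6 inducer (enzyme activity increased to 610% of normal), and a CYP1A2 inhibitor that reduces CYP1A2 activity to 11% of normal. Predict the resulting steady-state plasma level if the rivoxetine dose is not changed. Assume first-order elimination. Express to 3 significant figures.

The CYP2B6 pathway (36% of clearance) increases to 6.1× activity: 0.36 × 6.1 = 2.196.
The CYP1A2 pathway (31% of clearance) falls to 0.11× activity: 0.31 × 0.11 = 0.0341.
The remaining 33% of clearance is unaffected.
New clearance relative to baseline: 2.196 + 0.0341 + 0.33 = 2.5601.
Dividing the baseline by the relative clearance: 74.2 / 2.5601 = 29.0 μmol/L.

29.0 μmol/L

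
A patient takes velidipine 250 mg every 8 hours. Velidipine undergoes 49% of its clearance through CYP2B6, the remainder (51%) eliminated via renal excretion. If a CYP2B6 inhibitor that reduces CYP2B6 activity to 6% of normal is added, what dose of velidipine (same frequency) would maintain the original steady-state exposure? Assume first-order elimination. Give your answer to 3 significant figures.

135 mg

The CYP2B6 pathway (49% of clearance) drops to 0.06× activity: 0.49 × 0.06 = 0.0294.
The remaining 51% of clearance is unaffected.
Relative clearance = 0.0294 + 0.51 = 0.5394.
Exposure is unchanged when dose changes in proportion to clearance. New dose = 250 mg × 0.5394 = 135 mg.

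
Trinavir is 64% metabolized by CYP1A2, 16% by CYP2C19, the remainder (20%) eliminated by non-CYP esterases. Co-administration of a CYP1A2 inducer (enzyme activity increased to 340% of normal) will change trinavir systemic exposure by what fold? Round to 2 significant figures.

0.39

CYP1A2: 0.64 × 3.4 = 2.176
CYP2C19: 0.16 (unchanged)
Other: 0.2 (unchanged)
CL_new/CL_old = 2.176 + 0.16 + 0.2 = 2.536.
Since systemic exposure ∝ 1/CL, the ratio is 1 / 2.536 = 0.39.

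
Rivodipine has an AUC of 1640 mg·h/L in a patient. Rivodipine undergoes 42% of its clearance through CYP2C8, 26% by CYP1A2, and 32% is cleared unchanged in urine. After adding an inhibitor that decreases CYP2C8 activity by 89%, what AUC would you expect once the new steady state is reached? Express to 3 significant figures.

CYP2C8: 0.42 × 0.11 = 0.0462
CYP1A2: 0.26 (unchanged)
Other: 0.32 (unchanged)
CL_new/CL_old = 0.0462 + 0.26 + 0.32 = 0.6262.
New AUC = baseline ÷ relative clearance = 1640 / 0.6262 = 2.62 × 10³ mg·h/L.

2.62 × 10³ mg·h/L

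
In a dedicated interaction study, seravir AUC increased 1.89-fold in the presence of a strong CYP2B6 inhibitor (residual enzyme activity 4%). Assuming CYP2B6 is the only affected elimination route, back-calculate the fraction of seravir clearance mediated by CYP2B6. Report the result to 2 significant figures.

0.49

CL'/CL = 1 / 1.89 = 0.5291
0.04·fm + (1 − fm) = 0.5291
fm = (0.5291 − 1) / (0.04 − 1) = 0.49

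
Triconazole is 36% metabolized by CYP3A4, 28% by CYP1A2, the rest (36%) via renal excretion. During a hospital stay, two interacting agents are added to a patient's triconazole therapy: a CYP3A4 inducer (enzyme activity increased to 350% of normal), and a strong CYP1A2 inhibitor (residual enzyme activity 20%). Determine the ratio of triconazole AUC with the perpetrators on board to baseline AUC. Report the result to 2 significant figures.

0.60

The CYP3A4 pathway (36% of clearance) increases to 3.5× activity: 0.36 × 3.5 = 1.26.
The CYP1A2 pathway (28% of clearance) falls to 0.2× activity: 0.28 × 0.2 = 0.056.
The remaining 36% of clearance is unaffected.
New clearance relative to baseline: 1.26 + 0.056 + 0.36 = 1.676.
Net AUC ratio = 1 / 1.676 = 0.60.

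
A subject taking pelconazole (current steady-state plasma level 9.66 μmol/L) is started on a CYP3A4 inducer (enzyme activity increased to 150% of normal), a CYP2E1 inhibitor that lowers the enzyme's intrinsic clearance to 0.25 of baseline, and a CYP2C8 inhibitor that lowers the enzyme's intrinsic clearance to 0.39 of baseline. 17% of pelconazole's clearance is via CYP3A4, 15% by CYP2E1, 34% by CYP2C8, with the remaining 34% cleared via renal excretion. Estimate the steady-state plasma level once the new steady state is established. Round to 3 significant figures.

The CYP3A4 pathway (17% of clearance) increases to 1.5× activity: 0.17 × 1.5 = 0.255.
The CYP2E1 pathway (15% of clearance) falls to 0.25× activity: 0.15 × 0.25 = 0.0375.
The CYP2C8 pathway (34% of clearance) falls to 0.39× activity: 0.34 × 0.39 = 0.1326.
The remaining 34% of clearance is unaffected.
CL_new/CL_old = 0.255 + 0.0375 + 0.1326 + 0.34 = 0.7651.
Steady-state plasma level ∝ 1/CL: new value = 9.66 / 0.7651 = 12.6 μmol/L.

12.6 μmol/L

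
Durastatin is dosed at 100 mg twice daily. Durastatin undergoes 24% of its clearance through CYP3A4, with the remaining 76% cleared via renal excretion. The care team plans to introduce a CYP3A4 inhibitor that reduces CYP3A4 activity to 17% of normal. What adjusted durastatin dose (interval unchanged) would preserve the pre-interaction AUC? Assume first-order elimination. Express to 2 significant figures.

80 mg

The CYP3A4 pathway (24% of clearance) drops to 0.17× activity: 0.24 × 0.17 = 0.0408.
The remaining 76% of clearance is unaffected.
New clearance relative to baseline: 0.0408 + 0.76 = 0.8008.
To maintain the same steady-state level, dose must scale with clearance: new dose = 100 × 0.8008 = 80 mg.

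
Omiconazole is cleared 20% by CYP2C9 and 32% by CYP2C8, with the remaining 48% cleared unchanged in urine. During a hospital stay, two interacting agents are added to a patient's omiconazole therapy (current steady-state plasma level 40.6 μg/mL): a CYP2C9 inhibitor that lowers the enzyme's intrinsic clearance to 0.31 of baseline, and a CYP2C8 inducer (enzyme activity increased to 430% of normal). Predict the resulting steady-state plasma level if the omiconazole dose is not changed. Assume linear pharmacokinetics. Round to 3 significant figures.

21.2 μg/mL

The CYP2C9 pathway (20% of clearance) drops to 0.31× activity: 0.2 × 0.31 = 0.062.
The CYP2C8 pathway (32% of clearance) increases to 4.3× activity: 0.32 × 4.3 = 1.376.
The remaining 48% of clearance is unaffected.
New clearance relative to baseline: 0.062 + 1.376 + 0.48 = 1.918.
Dividing the baseline by the relative clearance: 40.6 / 1.918 = 21.2 μg/mL.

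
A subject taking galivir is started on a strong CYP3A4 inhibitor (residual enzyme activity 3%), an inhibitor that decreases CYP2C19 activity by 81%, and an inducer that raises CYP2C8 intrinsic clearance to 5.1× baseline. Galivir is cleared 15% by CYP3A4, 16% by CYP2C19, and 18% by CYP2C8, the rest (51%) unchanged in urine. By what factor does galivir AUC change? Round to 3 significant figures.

0.684

The CYP3A4 pathway (15% of clearance) drops to 0.03× activity: 0.15 × 0.03 = 0.0045.
The CYP2C19 pathway (16% of clearance) drops to 0.19× activity: 0.16 × 0.19 = 0.0304.
The CYP2C8 pathway (18% of clearance) rises to 5.1× activity: 0.18 × 5.1 = 0.918.
Non-CYP routes (51%) are unchanged.
Relative clearance = 0.0045 + 0.0304 + 0.918 + 0.51 = 1.4629.
AUC ∝ 1/CL: fold-change = 1 / 1.4629 = 0.684.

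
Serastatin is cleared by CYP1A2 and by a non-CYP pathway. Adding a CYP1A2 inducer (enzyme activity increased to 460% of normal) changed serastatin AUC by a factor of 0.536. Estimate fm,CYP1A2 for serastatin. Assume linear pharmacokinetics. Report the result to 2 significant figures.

Let x = fm,CYP1A2. Because AUC ∝ 1/CL, relative clearance rose to 1/0.536 = 1.866.
Setting x·4.6 + (1 − x) = 1.866 and solving: x = (1.866 − 1)/(4.6 − 1) = 0.24.

0.24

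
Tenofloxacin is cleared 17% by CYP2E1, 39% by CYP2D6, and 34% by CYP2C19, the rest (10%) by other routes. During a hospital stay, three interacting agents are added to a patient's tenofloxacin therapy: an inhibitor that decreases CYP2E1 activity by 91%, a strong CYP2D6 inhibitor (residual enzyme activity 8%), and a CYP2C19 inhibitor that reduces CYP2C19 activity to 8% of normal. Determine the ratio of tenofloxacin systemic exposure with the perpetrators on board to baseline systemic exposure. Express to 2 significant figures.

The CYP2E1 pathway (17% of clearance) falls to 0.09× activity: 0.17 × 0.09 = 0.0153.
The CYP2D6 pathway (39% of clearance) drops to 0.08× activity: 0.39 × 0.08 = 0.0312.
The CYP2C19 pathway (34% of clearance) falls to 0.08× activity: 0.34 × 0.08 = 0.0272.
The remaining 10% of clearance is unaffected.
Relative clearance = 0.0153 + 0.0312 + 0.0272 + 0.1 = 0.1737.
Systemic exposure ∝ 1/CL: fold-change = 1 / 0.1737 = 5.8.

5.8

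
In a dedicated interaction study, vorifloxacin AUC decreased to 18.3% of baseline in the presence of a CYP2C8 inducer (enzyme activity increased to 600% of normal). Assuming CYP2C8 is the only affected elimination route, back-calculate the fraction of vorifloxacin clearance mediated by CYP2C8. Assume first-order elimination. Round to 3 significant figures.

CL'/CL = 1 / 0.183 = 5.464
6·fm + (1 − fm) = 5.464
fm = (5.464 − 1) / (6 − 1) = 0.893

0.893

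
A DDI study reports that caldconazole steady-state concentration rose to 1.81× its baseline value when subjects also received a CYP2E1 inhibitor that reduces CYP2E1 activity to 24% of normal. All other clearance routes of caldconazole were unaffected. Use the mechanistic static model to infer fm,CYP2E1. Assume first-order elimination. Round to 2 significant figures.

0.59

CL'/CL = 1 / 1.81 = 0.5525
0.24·fm + (1 − fm) = 0.5525
fm = (0.5525 − 1) / (0.24 − 1) = 0.59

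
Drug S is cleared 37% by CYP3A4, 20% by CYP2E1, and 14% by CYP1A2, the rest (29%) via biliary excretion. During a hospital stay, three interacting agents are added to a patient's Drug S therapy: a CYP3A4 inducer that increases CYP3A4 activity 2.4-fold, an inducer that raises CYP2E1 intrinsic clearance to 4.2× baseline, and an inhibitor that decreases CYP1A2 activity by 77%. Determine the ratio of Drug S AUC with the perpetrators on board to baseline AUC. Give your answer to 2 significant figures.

The CYP3A4 pathway (37% of clearance) rises to 2.4× activity: 0.37 × 2.4 = 0.888.
The CYP2E1 pathway (20% of clearance) is boosted to 4.2× activity: 0.2 × 4.2 = 0.84.
The CYP1A2 pathway (14% of clearance) is reduced to 0.23× activity: 0.14 × 0.23 = 0.0322.
Non-CYP routes (29%) are unchanged.
New clearance relative to baseline: 0.888 + 0.84 + 0.0322 + 0.29 = 2.0502.
AUC ∝ 1/CL: fold-change = 1 / 2.0502 = 0.49.

0.49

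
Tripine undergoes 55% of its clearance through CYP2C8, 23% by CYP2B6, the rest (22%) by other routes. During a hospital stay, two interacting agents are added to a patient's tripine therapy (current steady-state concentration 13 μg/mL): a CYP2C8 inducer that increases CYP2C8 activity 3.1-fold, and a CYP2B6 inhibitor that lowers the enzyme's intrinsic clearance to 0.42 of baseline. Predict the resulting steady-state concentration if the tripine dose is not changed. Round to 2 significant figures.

CYP2C8: 0.55 × 3.1 = 1.705
CYP2B6: 0.23 × 0.42 = 0.0966
Other: 0.22 (unchanged)
New clearance relative to baseline: 1.705 + 0.0966 + 0.22 = 2.0216.
Dividing the baseline by the relative clearance: 13 / 2.0216 = 6.4 μg/mL.

6.4 μg/mL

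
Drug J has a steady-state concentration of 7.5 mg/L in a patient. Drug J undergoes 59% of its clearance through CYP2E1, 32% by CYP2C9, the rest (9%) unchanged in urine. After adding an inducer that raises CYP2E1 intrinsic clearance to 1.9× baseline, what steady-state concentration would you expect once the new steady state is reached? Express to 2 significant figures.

The CYP2E1 pathway (59% of clearance) increases to 1.9× activity: 0.59 × 1.9 = 1.121.
CYP2C9 (32%) and the residual 9% are unaffected.
Relative clearance = 1.121 + 0.32 + 0.09 = 1.531.
Steady-state concentration ∝ 1/CL, so new value = 7.5 / 1.531 = 4.9 mg/L.

4.9 mg/L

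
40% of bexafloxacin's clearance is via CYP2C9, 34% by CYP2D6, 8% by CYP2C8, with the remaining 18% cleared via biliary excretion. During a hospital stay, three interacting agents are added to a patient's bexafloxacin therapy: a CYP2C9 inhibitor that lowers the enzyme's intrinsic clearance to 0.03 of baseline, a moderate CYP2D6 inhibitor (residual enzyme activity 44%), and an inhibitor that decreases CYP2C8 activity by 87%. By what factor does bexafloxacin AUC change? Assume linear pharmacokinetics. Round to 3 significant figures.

The CYP2C9 pathway (40% of clearance) falls to 0.03× activity: 0.4 × 0.03 = 0.012.
The CYP2D6 pathway (34% of clearance) drops to 0.44× activity: 0.34 × 0.44 = 0.1496.
The CYP2C8 pathway (8% of clearance) falls to 0.13× activity: 0.08 × 0.13 = 0.0104.
Non-CYP routes (18%) are unchanged.
New clearance relative to baseline: 0.012 + 0.1496 + 0.0104 + 0.18 = 0.352.
AUC ∝ 1/CL: fold-change = 1 / 0.352 = 2.84.

2.84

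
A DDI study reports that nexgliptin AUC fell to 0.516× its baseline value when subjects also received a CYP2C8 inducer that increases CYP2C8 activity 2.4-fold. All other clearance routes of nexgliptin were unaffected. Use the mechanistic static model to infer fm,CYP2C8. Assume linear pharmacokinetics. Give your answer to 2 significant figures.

0.67

CL'/CL = 1 / 0.516 = 1.938
2.4·fm + (1 − fm) = 1.938
fm = (1.938 − 1) / (2.4 − 1) = 0.67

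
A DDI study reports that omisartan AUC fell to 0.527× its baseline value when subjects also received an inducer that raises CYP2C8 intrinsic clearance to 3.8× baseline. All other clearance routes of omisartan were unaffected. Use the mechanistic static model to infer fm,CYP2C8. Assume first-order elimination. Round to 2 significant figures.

Write x for the fraction cleared via CYP2C8. The observed AUC change means clearance rose to 1/0.527 = 1.898 of baseline.
Setting x·3.8 + (1 − x) = 1.898 and solving: x = (1.898 − 1)/(3.8 − 1) = 0.32.

0.32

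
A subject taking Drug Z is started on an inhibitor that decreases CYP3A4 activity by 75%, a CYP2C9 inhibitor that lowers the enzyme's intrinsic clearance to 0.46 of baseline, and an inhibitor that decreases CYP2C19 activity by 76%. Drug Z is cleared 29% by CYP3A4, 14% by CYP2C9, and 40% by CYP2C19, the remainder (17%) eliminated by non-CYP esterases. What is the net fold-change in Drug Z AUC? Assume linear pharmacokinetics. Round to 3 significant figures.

The CYP3A4 pathway (29% of clearance) falls to 0.25× activity: 0.29 × 0.25 = 0.0725.
The CYP2C9 pathway (14% of clearance) drops to 0.46× activity: 0.14 × 0.46 = 0.0644.
The CYP2C19 pathway (40% of clearance) falls to 0.24× activity: 0.4 × 0.24 = 0.096.
Non-CYP routes (17%) are unchanged.
New clearance relative to baseline: 0.0725 + 0.0644 + 0.096 + 0.17 = 0.4029.
AUC ∝ 1/CL: fold-change = 1 / 0.4029 = 2.48.

2.48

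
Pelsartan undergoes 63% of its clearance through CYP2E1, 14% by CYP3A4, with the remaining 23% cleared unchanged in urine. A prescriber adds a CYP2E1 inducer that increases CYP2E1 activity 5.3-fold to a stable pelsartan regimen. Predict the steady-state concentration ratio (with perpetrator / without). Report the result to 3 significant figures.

The CYP2E1 pathway (63% of clearance) increases to 5.3× activity: 0.63 × 5.3 = 3.339.
CYP3A4 (14%) and the residual 23% are unaffected.
CL_new/CL_old = 3.339 + 0.14 + 0.23 = 3.709.
Steady-state concentration ratio = CL_old/CL_new = 1 / 3.709 = 0.270.

0.270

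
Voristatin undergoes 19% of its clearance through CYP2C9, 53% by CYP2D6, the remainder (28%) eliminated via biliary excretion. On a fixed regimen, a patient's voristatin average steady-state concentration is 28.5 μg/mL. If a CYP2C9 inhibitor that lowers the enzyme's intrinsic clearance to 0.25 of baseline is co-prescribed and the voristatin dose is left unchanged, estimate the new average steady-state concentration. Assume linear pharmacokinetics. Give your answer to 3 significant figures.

33.2 μg/mL

The CYP2C9 pathway (19% of clearance) drops to 0.25× activity: 0.19 × 0.25 = 0.0475.
CYP2D6 (53%) and the residual 28% are unaffected.
CL_new/CL_old = 0.0475 + 0.53 + 0.28 = 0.8575.
Average steady-state concentration ∝ 1/CL, so new value = 28.5 / 0.8575 = 33.2 μg/mL.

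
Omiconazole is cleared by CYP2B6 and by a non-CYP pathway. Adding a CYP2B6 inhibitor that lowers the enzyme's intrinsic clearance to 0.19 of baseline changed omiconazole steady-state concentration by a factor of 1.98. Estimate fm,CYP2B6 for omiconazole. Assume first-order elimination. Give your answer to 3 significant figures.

Let fm be the CYP2B6 fraction. New clearance relative to baseline = fm × 0.19 + (1 − fm).
Steady-state concentration ratio = 1 / (new CL fraction), so new CL fraction = 1 / 1.98 = 0.5051.
fm × 0.19 + 1 − fm = 0.5051  ⇒  fm × (0.19 − 1) = −0.4949  ⇒  fm = 0.611.

0.611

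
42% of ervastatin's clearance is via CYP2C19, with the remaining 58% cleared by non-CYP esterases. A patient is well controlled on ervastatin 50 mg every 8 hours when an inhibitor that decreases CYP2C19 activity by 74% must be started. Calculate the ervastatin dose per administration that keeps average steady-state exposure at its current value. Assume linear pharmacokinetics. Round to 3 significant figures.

The CYP2C19 pathway (42% of clearance) drops to 0.26× activity: 0.42 × 0.26 = 0.1092.
The remaining 58% of clearance is unaffected.
Relative clearance = 0.1092 + 0.58 = 0.6892.
Exposure is unchanged when dose changes in proportion to clearance. New dose = 50 mg × 0.6892 = 34.5 mg.

34.5 mg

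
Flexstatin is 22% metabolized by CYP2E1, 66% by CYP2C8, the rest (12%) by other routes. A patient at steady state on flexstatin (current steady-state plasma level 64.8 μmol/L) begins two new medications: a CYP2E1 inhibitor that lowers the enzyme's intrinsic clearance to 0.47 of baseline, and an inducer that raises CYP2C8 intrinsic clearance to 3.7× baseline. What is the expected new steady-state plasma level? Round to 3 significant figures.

24.3 μmol/L

CYP2E1: 0.22 × 0.47 = 0.1034
CYP2C8: 0.66 × 3.7 = 2.442
Other: 0.12 (unchanged)
CL_new/CL_old = 0.1034 + 2.442 + 0.12 = 2.6654.
New steady-state plasma level = 64.8 / 2.6654 = 24.3 μmol/L (concentration scales inversely with clearance).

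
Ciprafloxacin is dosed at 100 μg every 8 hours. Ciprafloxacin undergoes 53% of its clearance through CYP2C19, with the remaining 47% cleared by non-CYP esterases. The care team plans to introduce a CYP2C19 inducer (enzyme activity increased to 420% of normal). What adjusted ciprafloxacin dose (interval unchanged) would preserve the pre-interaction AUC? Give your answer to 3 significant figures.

270 μg

The CYP2C19 pathway (53% of clearance) rises to 4.2× activity: 0.53 × 4.2 = 2.226.
Non-CYP routes (47%) are unchanged.
Relative clearance = 2.226 + 0.47 = 2.696.
Css,avg = (dose rate)/CL, so holding Css fixed requires dose ∝ CL: 100 × 2.696 = 270 μg.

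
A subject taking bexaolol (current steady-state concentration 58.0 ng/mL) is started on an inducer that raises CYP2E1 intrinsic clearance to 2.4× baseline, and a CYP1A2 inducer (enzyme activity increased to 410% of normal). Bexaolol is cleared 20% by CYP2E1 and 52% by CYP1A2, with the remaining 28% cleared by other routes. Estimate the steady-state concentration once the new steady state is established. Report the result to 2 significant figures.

20 ng/mL

The CYP2E1 pathway (20% of clearance) increases to 2.4× activity: 0.2 × 2.4 = 0.48.
The CYP1A2 pathway (52% of clearance) increases to 4.1× activity: 0.52 × 4.1 = 2.132.
Non-CYP routes (28%) are unchanged.
CL_new/CL_old = 0.48 + 2.132 + 0.28 = 2.892.
New steady-state concentration = 58.0 / 2.892 = 20 ng/mL (concentration scales inversely with clearance).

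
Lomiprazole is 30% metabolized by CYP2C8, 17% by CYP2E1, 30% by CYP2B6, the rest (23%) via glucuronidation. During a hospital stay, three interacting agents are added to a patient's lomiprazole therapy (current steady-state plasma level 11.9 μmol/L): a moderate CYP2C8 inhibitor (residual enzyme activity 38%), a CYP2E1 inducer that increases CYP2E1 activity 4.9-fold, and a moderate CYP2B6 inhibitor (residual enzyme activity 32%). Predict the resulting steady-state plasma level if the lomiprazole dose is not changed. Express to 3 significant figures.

9.35 μmol/L

CYP2C8: 0.3 × 0.38 = 0.114
CYP2E1: 0.17 × 4.9 = 0.833
CYP2B6: 0.3 × 0.32 = 0.096
Other: 0.23 (unchanged)
CL_new/CL_old = 0.114 + 0.833 + 0.096 + 0.23 = 1.273.
Steady-state plasma level ∝ 1/CL: new value = 11.9 / 1.273 = 9.35 μmol/L.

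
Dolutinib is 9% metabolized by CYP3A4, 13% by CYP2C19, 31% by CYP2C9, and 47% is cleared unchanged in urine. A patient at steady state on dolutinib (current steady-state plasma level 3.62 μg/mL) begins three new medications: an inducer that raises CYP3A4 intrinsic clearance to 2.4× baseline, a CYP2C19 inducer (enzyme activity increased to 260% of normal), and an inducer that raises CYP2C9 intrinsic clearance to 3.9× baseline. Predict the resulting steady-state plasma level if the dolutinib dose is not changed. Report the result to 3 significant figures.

1.62 μg/mL

The CYP3A4 pathway (9% of clearance) rises to 2.4× activity: 0.09 × 2.4 = 0.216.
The CYP2C19 pathway (13% of clearance) increases to 2.6× activity: 0.13 × 2.6 = 0.338.
The CYP2C9 pathway (31% of clearance) rises to 3.9× activity: 0.31 × 3.9 = 1.209.
The remaining 47% of clearance is unaffected.
Relative clearance = 0.216 + 0.338 + 1.209 + 0.47 = 2.233.
New steady-state plasma level = 3.62 / 2.233 = 1.62 μg/mL (concentration scales inversely with clearance).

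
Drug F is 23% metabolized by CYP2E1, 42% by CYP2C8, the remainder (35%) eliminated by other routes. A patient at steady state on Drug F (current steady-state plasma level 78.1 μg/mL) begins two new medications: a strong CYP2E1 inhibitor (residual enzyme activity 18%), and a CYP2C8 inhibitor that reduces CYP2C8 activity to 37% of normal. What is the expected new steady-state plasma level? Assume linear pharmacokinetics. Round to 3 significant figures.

143 μg/mL

CYP2E1: 0.23 × 0.18 = 0.0414
CYP2C8: 0.42 × 0.37 = 0.1554
Other: 0.35 (unchanged)
New clearance relative to baseline: 0.0414 + 0.1554 + 0.35 = 0.5468.
Steady-state plasma level ∝ 1/CL: new value = 78.1 / 0.5468 = 143 μg/mL.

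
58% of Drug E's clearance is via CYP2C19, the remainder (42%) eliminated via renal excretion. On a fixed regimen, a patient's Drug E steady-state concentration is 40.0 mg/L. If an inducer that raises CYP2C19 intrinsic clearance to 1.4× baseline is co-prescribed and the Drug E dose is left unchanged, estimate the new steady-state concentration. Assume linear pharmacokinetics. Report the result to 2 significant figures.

32 mg/L

The CYP2C19 pathway (58% of clearance) is boosted to 1.4× activity: 0.58 × 1.4 = 0.812.
Non-CYP routes (42%) are unchanged.
CL_new/CL_old = 0.812 + 0.42 = 1.232.
With dosing unchanged, steady-state concentration scales as 1/CL: 40.0 / 1.232 = 32 mg/L.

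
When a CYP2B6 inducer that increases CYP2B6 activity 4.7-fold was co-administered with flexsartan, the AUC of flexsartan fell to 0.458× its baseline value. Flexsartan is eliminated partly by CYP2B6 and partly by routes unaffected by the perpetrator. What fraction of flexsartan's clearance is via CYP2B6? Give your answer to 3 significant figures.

0.320

Let fm be the CYP2B6 fraction. New clearance relative to baseline = fm × 4.7 + (1 − fm).
AUC ratio = 1 / (new CL fraction), so new CL fraction = 1 / 0.458 = 2.183.
fm × 4.7 + 1 − fm = 2.183  ⇒  fm × (4.7 − 1) = 1.183  ⇒  fm = 0.320.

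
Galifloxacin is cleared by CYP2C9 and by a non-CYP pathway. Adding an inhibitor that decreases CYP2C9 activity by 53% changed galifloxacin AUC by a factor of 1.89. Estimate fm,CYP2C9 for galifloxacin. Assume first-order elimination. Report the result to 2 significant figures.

0.89

Let fm be the CYP2C9 fraction. New clearance relative to baseline = fm × 0.47 + (1 − fm).
AUC ratio = 1 / (new CL fraction), so new CL fraction = 1 / 1.89 = 0.5291.
fm × 0.47 + 1 − fm = 0.5291  ⇒  fm × (0.47 − 1) = −0.4709  ⇒  fm = 0.89.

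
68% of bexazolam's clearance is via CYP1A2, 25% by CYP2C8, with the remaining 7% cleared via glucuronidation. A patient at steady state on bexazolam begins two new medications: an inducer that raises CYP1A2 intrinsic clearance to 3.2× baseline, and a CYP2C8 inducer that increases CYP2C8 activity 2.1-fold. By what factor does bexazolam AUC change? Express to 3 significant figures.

0.361

The CYP1A2 pathway (68% of clearance) increases to 3.2× activity: 0.68 × 3.2 = 2.176.
The CYP2C8 pathway (25% of clearance) is boosted to 2.1× activity: 0.25 × 2.1 = 0.525.
The remaining 7% of clearance is unaffected.
CL_new/CL_old = 2.176 + 0.525 + 0.07 = 2.771.
Net AUC ratio = 1 / 2.771 = 0.361.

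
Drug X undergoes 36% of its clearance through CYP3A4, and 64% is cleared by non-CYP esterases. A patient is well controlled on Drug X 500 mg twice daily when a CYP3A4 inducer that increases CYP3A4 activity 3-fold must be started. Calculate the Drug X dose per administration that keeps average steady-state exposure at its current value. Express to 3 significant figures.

860 mg

The CYP3A4 pathway (36% of clearance) increases to 3× activity: 0.36 × 3 = 1.08.
The remaining 64% of clearance is unaffected.
CL_new/CL_old = 1.08 + 0.64 = 1.72.
To maintain the same steady-state level, dose must scale with clearance: new dose = 500 × 1.72 = 860 mg.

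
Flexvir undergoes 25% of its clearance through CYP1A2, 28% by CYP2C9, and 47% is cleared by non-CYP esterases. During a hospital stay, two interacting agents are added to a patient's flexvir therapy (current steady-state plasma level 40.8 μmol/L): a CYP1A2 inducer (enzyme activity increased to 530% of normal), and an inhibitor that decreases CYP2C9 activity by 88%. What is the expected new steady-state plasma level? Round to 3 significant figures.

22.3 μmol/L

CYP1A2: 0.25 × 5.3 = 1.325
CYP2C9: 0.28 × 0.12 = 0.0336
Other: 0.47 (unchanged)
CL_new/CL_old = 1.325 + 0.0336 + 0.47 = 1.8286.
New steady-state plasma level = 40.8 / 1.8286 = 22.3 μmol/L (concentration scales inversely with clearance).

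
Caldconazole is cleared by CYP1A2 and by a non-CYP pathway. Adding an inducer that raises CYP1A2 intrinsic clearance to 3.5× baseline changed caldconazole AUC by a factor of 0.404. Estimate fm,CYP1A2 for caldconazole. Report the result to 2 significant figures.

Call the CYP1A2 fraction fm. After the interaction, CL_new/CL_old = fm × 3.5 + (1 − fm).
AUC ratio = 1 / (new CL fraction), so new CL fraction = 1 / 0.404 = 2.475.
fm × 3.5 + 1 − fm = 2.475  ⇒  fm × (3.5 − 1) = 1.475  ⇒  fm = 0.59.

0.59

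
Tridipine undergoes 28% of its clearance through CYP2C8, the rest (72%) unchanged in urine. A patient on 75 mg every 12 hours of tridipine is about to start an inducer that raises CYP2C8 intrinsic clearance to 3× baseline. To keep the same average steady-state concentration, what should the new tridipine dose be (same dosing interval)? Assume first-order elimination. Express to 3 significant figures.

117 mg

CYP2C8: 0.28 × 3 = 0.84
Other: 0.72 (unchanged)
New clearance relative to baseline: 0.84 + 0.72 = 1.56.
Exposure is unchanged when dose changes in proportion to clearance. New dose = 75 mg × 1.56 = 117 mg.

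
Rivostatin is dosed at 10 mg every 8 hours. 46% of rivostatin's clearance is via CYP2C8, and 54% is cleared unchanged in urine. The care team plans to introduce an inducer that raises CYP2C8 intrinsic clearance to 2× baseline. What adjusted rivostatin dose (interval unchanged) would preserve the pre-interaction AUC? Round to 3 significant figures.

CYP2C8: 0.46 × 2 = 0.92
Other: 0.54 (unchanged)
Relative clearance = 0.92 + 0.54 = 1.46.
Exposure is unchanged when dose changes in proportion to clearance. New dose = 10 mg × 1.46 = 14.6 mg.

14.6 mg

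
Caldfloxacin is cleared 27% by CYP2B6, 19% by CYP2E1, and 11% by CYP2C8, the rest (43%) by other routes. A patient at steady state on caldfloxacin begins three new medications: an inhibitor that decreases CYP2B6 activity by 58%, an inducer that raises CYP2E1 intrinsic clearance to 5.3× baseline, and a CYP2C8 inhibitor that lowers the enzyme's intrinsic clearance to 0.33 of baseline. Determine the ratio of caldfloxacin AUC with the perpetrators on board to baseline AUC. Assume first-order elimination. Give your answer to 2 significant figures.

The CYP2B6 pathway (27% of clearance) is reduced to 0.42× activity: 0.27 × 0.42 = 0.1134.
The CYP2E1 pathway (19% of clearance) rises to 5.3× activity: 0.19 × 5.3 = 1.007.
The CYP2C8 pathway (11% of clearance) drops to 0.33× activity: 0.11 × 0.33 = 0.0363.
The remaining 43% of clearance is unaffected.
New clearance relative to baseline: 0.1134 + 1.007 + 0.0363 + 0.43 = 1.5867.
AUC ∝ 1/CL: fold-change = 1 / 1.5867 = 0.63.

0.63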